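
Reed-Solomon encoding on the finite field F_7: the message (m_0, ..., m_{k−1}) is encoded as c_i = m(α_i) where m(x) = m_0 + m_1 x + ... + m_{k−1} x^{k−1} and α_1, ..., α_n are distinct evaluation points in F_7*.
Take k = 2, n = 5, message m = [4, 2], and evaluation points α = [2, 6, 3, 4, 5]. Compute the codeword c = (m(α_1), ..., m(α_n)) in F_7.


c = [1, 2, 3, 5, 0]

Message polynomial: m(x) = 4 + 2·x (mod 7).
For each evaluation point α_i, compute m(α_i) mod 7:
  α_1 = 2: Horner steps 2 → 1, so m(2) = 1.
  α_2 = 6: Horner steps 2 → 2, so m(6) = 2.
  α_3 = 3: Horner steps 2 → 3, so m(3) = 3.
  α_4 = 4: Horner steps 2 → 5, so m(4) = 5.
  α_5 = 5: Horner steps 2 → 0, so m(5) = 0.
Codeword c = [1, 2, 3, 5, 0] ∈ F_7^5.


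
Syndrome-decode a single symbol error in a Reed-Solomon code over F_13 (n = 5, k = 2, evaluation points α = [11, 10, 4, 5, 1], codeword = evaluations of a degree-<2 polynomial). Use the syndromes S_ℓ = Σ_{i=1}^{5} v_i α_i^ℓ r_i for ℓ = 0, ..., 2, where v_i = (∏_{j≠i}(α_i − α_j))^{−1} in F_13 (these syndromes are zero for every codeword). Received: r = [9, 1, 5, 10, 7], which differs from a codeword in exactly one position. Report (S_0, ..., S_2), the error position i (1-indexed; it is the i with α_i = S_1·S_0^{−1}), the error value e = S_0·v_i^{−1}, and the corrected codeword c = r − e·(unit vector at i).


S = (12, 8, 1), error at position 4, error magnitude e = 10, c = [9, 1, 5, 0, 7].

Step 1: column multipliers v_i = (∏_{j≠i}(α_i − α_j))^{−1} mod 13.
  i = 1 (α = 11): (11−10)(11−4)(11−5)(11−1) = 1·7·6·10 = 420 ≡ 4, so v_1 = 4^{−1} = 10 (mod 13).
  i = 2 (α = 10): (10−11)(10−4)(10−5)(10−1) = (−1)·6·5·9 = −270 ≡ 3, so v_2 = 3^{−1} = 9 (mod 13).
  i = 3 (α = 4): (4−11)(4−10)(4−5)(4−1) = (−7)·(−6)·(−1)·3 = −126 ≡ 4, so v_3 = 4^{−1} = 10 (mod 13).
  i = 4 (α = 5): (5−11)(5−10)(5−4)(5−1) = (−6)·(−5)·1·4 = 120 ≡ 3, so v_4 = 3^{−1} = 9 (mod 13).
  i = 5 (α = 1): (1−11)(1−10)(1−4)(1−5) = (−10)·(−9)·(−3)·(−4) = 1080 ≡ 1, so v_5 = 1^{−1} = 1 (mod 13).
  v = [10, 9, 10, 9, 1].
Step 2: syndromes of r = [9, 1, 5, 10, 7] (all sums mod 13).
  S_0 = Σ v_i r_i = 10·9 + 9·1 + 10·5 + 9·10 + 1·7 = 246 ≡ 12.
  S_1 = Σ v_i α_i r_i = 10·11·9 + 9·10·1 + 10·4·5 + 9·5·10 + 1·1·7 = 1737 ≡ 8.
  α_i^2 mod 13 = [4, 9, 3, 12, 1].
  S_2 = Σ v_i α_i^2 r_i = 10·4·9 + 9·9·1 + 10·3·5 + 9·12·10 + 1·1·7 = 1678 ≡ 1.
  S = (12, 8, 1) ≠ 0, so r is not a codeword (an error is present).
Step 3: locate the error. For a single error e at position i, S_ℓ = v_i·e·α_i^ℓ, so α_err = S_1/S_0.
  S_0^{−1} = 12^{−1} = 12 (mod 13), so α_err = 8·12 = 96 ≡ 5 = α_4. Error position i = 4.
  Consistency check: S_2/S_1 = 1·5 = 5 ≡ 5 = α_err ✓ (single-error assumption holds).
Step 4: error magnitude e = S_0/v_4 = S_0·∏_{j≠4}(α_4 − α_j) = 12·3 = 36 ≡ 10 (mod 13).
Step 5: correct position 4: c_4 = r_4 − e = 10 − 10 ≡ 0 (mod 13). Hence c = [9, 1, 5, 0, 7].
  Check: interpolating c through the α_i gives m(x) = 12 + 8·x (degree < 2) with m(α_i) = c_i for every i, so c is indeed a codeword.


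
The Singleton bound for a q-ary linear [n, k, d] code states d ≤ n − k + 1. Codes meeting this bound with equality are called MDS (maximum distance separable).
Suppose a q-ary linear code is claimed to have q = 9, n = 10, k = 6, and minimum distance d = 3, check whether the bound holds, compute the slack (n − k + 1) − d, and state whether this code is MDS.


Singleton RHS = n − k + 1 = 5, slack = 2, bound satisfied, not MDS.

Singleton bound: d ≤ n − k + 1.
Here n = 10, k = 6, so n − k + 1 = 5.
Given d = 3, check d ≤ 5: YES.
Slack = (n − k + 1) − d = 2.
The code is NOT MDS (slack = 2 > 0).
Description: the claimed parameters are [10, 6, 3]_9; such a code would be non-MDS.


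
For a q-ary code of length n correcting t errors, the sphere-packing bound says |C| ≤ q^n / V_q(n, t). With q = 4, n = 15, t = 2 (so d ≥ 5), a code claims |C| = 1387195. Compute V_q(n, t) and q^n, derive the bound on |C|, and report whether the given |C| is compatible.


V_q(n, t) = 991, q^n = 1073741824, Hamming bound = 1083493, |C| = 1387195 > bound (violated).

Step 1: Compute V_q(n, t) = Σ_{j=0}^2 C(n, j) (q−1)^j.
  j = 0: C(15,0)·(3)^0 = 1·1 = 1.
  j = 1: C(15,1)·(3)^1 = 15·3 = 45.
  j = 2: C(15,2)·(3)^2 = 105·9 = 945.
  V_q(n, t) = 1 + 45 + 945 = 991.
Step 2: q^n = 4^15 = 1073741824.
Step 3: Hamming bound ⌊q^n / V_q(n,t)⌋ = ⌊1073741824/991⌋ = 1083493.
Step 4: Compare |C| = 1387195 to 1083493: violated.
The claimed |C| lies above the Hamming bound, so no 4-ary code of length 15 with d ≥ 5 can have 1387195 codewords.


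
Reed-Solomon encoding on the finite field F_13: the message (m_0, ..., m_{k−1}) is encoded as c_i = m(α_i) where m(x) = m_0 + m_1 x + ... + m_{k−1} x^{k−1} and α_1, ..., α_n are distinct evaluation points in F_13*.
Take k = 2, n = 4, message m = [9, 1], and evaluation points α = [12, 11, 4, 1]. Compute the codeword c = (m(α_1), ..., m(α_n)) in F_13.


c = [8, 7, 0, 10]

Message polynomial: m(x) = 9 + 1·x (mod 13).
For each evaluation point α_i, compute m(α_i) mod 13:
  α_1 = 12: Horner steps 1 → 8, so m(12) = 8.
  α_2 = 11: Horner steps 1 → 7, so m(11) = 7.
  α_3 = 4: Horner steps 1 → 0, so m(4) = 0.
  α_4 = 1: Horner steps 1 → 10, so m(1) = 10.
Codeword c = [8, 7, 0, 10] ∈ F_13^4.


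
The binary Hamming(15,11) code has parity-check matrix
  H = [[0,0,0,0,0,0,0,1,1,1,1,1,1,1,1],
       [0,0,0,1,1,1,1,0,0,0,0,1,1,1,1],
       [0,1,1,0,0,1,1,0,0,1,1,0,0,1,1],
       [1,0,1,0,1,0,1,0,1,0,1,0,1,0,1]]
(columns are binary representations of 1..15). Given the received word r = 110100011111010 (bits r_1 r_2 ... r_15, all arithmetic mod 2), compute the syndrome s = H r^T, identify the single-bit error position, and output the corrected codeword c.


s = (0, 1, 0, 1)^T, error position = 5, corrected codeword c = 110110011111010

Compute s = H r^T mod 2 one row at a time:
  s_1 = 1 + 1 + 1 + 1 + 1 + 0 + 1 + 0 = 6 ≡ 0 (mod 2).
  s_2 = 1 + 0 + 0 + 0 + 1 + 0 + 1 + 0 = 3 ≡ 1 (mod 2).
  s_3 = 1 + 0 + 0 + 0 + 1 + 1 + 1 + 0 = 4 ≡ 0 (mod 2).
  s_4 = 1 + 0 + 0 + 0 + 1 + 1 + 0 + 0 = 3 ≡ 1 (mod 2).
s = (0, 1, 0, 1)^T — this equals column 5 of H (binary 0101), so error is at position 5.
Correct: flip bit 5 of r = 110100011111010 to get c = 110110011111010.


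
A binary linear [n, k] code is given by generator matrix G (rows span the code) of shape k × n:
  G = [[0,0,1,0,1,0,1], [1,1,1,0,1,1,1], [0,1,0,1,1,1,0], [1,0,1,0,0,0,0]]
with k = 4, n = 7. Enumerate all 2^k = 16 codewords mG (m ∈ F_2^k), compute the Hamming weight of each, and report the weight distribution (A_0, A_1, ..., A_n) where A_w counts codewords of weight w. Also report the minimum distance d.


Weight distribution: A_0 = 1, A_2 = 2, A_3 = 6, A_4 = 3, A_5 = 2, A_6 = 2. Minimum distance d = 2.

Enumerate all 2^4 = 16 messages m ∈ F_2^4.
For each, compute codeword c = mG in F_2^7, then tally its weight.
  m = 0000 → c = 0000000, weight = 0.
  m = 1000 → c = 0010101, weight = 3.
  m = 0100 → c = 1110111, weight = 6.
  m = 1100 → c = 1100010, weight = 3.
  m = 0010 → c = 0101110, weight = 4.
  m = 1010 → c = 0111011, weight = 5.
  m = 0110 → c = 1011001, weight = 4.
  m = 1110 → c = 1001100, weight = 3.
  m = 0001 → c = 1010000, weight = 2.
  m = 1001 → c = 1000101, weight = 3.
  m = 0101 → c = 0100111, weight = 4.
  m = 1101 → c = 0110010, weight = 3.
  m = 0011 → c = 1111110, weight = 6.
  m = 1011 → c = 1101011, weight = 5.
  m = 0111 → c = 0001001, weight = 2.
  m = 1111 → c = 0011100, weight = 3.
Tally weights:
  weight 0: 1 codewords.
  weight 2: 2 codewords.
  weight 3: 6 codewords.
  weight 4: 3 codewords.
  weight 5: 2 codewords.
  weight 6: 2 codewords.
Minimum distance d = smallest w > 0 with A_w > 0 = 2.
Sanity: Σ A_w = 16 = 2^4 = 16 ✓.


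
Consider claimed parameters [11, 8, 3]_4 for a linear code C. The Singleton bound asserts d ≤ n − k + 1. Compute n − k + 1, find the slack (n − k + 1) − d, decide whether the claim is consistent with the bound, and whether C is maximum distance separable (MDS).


Singleton RHS = n − k + 1 = 4, slack = 1, bound satisfied, not MDS.

Singleton bound: d ≤ n − k + 1.
Here n = 11, k = 8, so n − k + 1 = 4.
Given d = 3, check d ≤ 4: YES.
Slack = (n − k + 1) − d = 1.
The code is NOT MDS (slack = 1 > 0).
Description: the claimed parameters are [11, 8, 3]_4; such a code would be non-MDS.


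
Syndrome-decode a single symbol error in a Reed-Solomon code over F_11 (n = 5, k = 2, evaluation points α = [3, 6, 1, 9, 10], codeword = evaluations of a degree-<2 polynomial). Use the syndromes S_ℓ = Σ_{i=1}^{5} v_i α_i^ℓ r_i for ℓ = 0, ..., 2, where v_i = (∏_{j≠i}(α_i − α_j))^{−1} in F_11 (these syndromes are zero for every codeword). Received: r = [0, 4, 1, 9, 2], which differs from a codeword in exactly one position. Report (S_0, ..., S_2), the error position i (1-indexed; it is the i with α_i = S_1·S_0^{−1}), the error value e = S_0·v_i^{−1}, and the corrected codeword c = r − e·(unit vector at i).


S = (10, 2, 7), error at position 4, error magnitude e = 1, c = [0, 4, 1, 8, 2].

Step 1: column multipliers v_i = (∏_{j≠i}(α_i − α_j))^{−1} mod 11.
  i = 1 (α = 3): (3−6)(3−1)(3−9)(3−10) = (−3)·2·(−6)·(−7) = −252 ≡ 1, so v_1 = 1^{−1} = 1 (mod 11).
  i = 2 (α = 6): (6−3)(6−1)(6−9)(6−10) = 3·5·(−3)·(−4) = 180 ≡ 4, so v_2 = 4^{−1} = 3 (mod 11).
  i = 3 (α = 1): (1−3)(1−6)(1−9)(1−10) = (−2)·(−5)·(−8)·(−9) = 720 ≡ 5, so v_3 = 5^{−1} = 9 (mod 11).
  i = 4 (α = 9): (9−3)(9−6)(9−1)(9−10) = 6·3·8·(−1) = −144 ≡ 10, so v_4 = 10^{−1} = 10 (mod 11).
  i = 5 (α = 10): (10−3)(10−6)(10−1)(10−9) = 7·4·9·1 = 252 ≡ 10, so v_5 = 10^{−1} = 10 (mod 11).
  v = [1, 3, 9, 10, 10].
Step 2: syndromes of r = [0, 4, 1, 9, 2] (all sums mod 11).
  S_0 = Σ v_i r_i = 1·0 + 3·4 + 9·1 + 10·9 + 10·2 = 131 ≡ 10.
  S_1 = Σ v_i α_i r_i = 1·3·0 + 3·6·4 + 9·1·1 + 10·9·9 + 10·10·2 = 1091 ≡ 2.
  α_i^2 mod 11 = [9, 3, 1, 4, 1].
  S_2 = Σ v_i α_i^2 r_i = 1·9·0 + 3·3·4 + 9·1·1 + 10·4·9 + 10·1·2 = 425 ≡ 7.
  S = (10, 2, 7) ≠ 0, so r is not a codeword (an error is present).
Step 3: locate the error. For a single error e at position i, S_ℓ = v_i·e·α_i^ℓ, so α_err = S_1/S_0.
  S_0^{−1} = 10^{−1} = 10 (mod 11), so α_err = 2·10 = 20 ≡ 9 = α_4. Error position i = 4.
  Consistency check: S_2/S_1 = 7·6 = 42 ≡ 9 = α_err ✓ (single-error assumption holds).
Step 4: error magnitude e = S_0/v_4 = S_0·∏_{j≠4}(α_4 − α_j) = 10·10 = 100 ≡ 1 (mod 11).
Step 5: correct position 4: c_4 = r_4 − e = 9 − 1 ≡ 8 (mod 11). Hence c = [0, 4, 1, 8, 2].
  Check: interpolating c through the α_i gives m(x) = 7 + 5·x (degree < 2) with m(α_i) = c_i for every i, so c is indeed a codeword.


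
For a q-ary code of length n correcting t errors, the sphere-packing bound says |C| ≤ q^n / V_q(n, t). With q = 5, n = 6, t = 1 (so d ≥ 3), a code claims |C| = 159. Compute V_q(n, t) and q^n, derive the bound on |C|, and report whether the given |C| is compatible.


V_q(n, t) = 25, q^n = 15625, Hamming bound = 625, |C| = 159 ≤ bound (satisfied).

Step 1: Compute V_q(n, t) = Σ_{j=0}^1 C(n, j) (q−1)^j.
  j = 0: C(6,0)·(4)^0 = 1·1 = 1.
  j = 1: C(6,1)·(4)^1 = 6·4 = 24.
  V_q(n, t) = 1 + 24 = 25.
Step 2: q^n = 5^6 = 15625.
Step 3: Hamming bound ⌊q^n / V_q(n,t)⌋ = ⌊15625/25⌋ = 625.
Step 4: Compare |C| = 159 to 625: satisfied.
The claimed |C| lies below the Hamming bound.


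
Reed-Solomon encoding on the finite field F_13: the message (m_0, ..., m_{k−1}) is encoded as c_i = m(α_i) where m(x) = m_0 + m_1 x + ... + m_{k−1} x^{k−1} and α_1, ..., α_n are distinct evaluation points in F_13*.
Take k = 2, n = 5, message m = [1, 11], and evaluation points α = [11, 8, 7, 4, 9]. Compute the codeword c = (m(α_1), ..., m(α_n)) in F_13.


c = [5, 11, 0, 6, 9]

Message polynomial: m(x) = 1 + 11·x (mod 13).
For each evaluation point α_i, compute m(α_i) mod 13:
  α_1 = 11: Horner steps 11 → 5, so m(11) = 5.
  α_2 = 8: Horner steps 11 → 11, so m(8) = 11.
  α_3 = 7: Horner steps 11 → 0, so m(7) = 0.
  α_4 = 4: Horner steps 11 → 6, so m(4) = 6.
  α_5 = 9: Horner steps 11 → 9, so m(9) = 9.
Codeword c = [5, 11, 0, 6, 9] ∈ F_13^5.


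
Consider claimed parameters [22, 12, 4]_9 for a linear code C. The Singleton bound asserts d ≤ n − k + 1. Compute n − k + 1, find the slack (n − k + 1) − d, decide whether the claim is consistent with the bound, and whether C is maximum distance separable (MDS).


Singleton RHS = n − k + 1 = 11, slack = 7, bound satisfied, not MDS.

Singleton bound: d ≤ n − k + 1.
Here n = 22, k = 12, so n − k + 1 = 11.
Given d = 4, check d ≤ 11: YES.
Slack = (n − k + 1) − d = 7.
The code is NOT MDS (slack = 7 > 0).
Description: the claimed parameters are [22, 12, 4]_9; such a code would be non-MDS.


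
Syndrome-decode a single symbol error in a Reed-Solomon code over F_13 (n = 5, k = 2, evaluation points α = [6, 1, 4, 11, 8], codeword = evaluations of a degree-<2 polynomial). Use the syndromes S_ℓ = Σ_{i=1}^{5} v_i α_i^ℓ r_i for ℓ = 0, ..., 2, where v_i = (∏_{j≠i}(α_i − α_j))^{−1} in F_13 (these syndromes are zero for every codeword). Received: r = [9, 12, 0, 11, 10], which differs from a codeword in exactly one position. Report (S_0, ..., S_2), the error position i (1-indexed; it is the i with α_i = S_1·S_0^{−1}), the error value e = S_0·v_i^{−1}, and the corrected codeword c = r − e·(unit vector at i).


S = (12, 7, 3), error at position 1, error magnitude e = 4, c = [5, 12, 0, 11, 10].

Step 1: column multipliers v_i = (∏_{j≠i}(α_i − α_j))^{−1} mod 13.
  i = 1 (α = 6): (6−1)(6−4)(6−11)(6−8) = 5·2·(−5)·(−2) = 100 ≡ 9, so v_1 = 9^{−1} = 3 (mod 13).
  i = 2 (α = 1): (1−6)(1−4)(1−11)(1−8) = (−5)·(−3)·(−10)·(−7) = 1050 ≡ 10, so v_2 = 10^{−1} = 4 (mod 13).
  i = 3 (α = 4): (4−6)(4−1)(4−11)(4−8) = (−2)·3·(−7)·(−4) = −168 ≡ 1, so v_3 = 1^{−1} = 1 (mod 13).
  i = 4 (α = 11): (11−6)(11−1)(11−4)(11−8) = 5·10·7·3 = 1050 ≡ 10, so v_4 = 10^{−1} = 4 (mod 13).
  i = 5 (α = 8): (8−6)(8−1)(8−4)(8−11) = 2·7·4·(−3) = −168 ≡ 1, so v_5 = 1^{−1} = 1 (mod 13).
  v = [3, 4, 1, 4, 1].
Step 2: syndromes of r = [9, 12, 0, 11, 10] (all sums mod 13).
  S_0 = Σ v_i r_i = 3·9 + 4·12 + 1·0 + 4·11 + 1·10 = 129 ≡ 12.
  S_1 = Σ v_i α_i r_i = 3·6·9 + 4·1·12 + 1·4·0 + 4·11·11 + 1·8·10 = 774 ≡ 7.
  α_i^2 mod 13 = [10, 1, 3, 4, 12].
  S_2 = Σ v_i α_i^2 r_i = 3·10·9 + 4·1·12 + 1·3·0 + 4·4·11 + 1·12·10 = 614 ≡ 3.
  S = (12, 7, 3) ≠ 0, so r is not a codeword (an error is present).
Step 3: locate the error. For a single error e at position i, S_ℓ = v_i·e·α_i^ℓ, so α_err = S_1/S_0.
  S_0^{−1} = 12^{−1} = 12 (mod 13), so α_err = 7·12 = 84 ≡ 6 = α_1. Error position i = 1.
  Consistency check: S_2/S_1 = 3·2 = 6 ≡ 6 = α_err ✓ (single-error assumption holds).
Step 4: error magnitude e = S_0/v_1 = S_0·∏_{j≠1}(α_1 − α_j) = 12·9 = 108 ≡ 4 (mod 13).
Step 5: correct position 1: c_1 = r_1 − e = 9 − 4 ≡ 5 (mod 13). Hence c = [5, 12, 0, 11, 10].
  Check: interpolating c through the α_i gives m(x) = 3 + 9·x (degree < 2) with m(α_i) = c_i for every i, so c is indeed a codeword.


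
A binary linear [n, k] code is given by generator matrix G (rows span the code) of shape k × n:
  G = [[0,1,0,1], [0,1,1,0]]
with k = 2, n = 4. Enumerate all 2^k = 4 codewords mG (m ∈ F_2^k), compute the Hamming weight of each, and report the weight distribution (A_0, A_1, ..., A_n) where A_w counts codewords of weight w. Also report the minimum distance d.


Weight distribution: A_0 = 1, A_2 = 3. Minimum distance d = 2.

Enumerate all 2^2 = 4 messages m ∈ F_2^2.
For each, compute codeword c = mG in F_2^4, then tally its weight.
  m = 00 → c = 0000, weight = 0.
  m = 10 → c = 0101, weight = 2.
  m = 01 → c = 0110, weight = 2.
  m = 11 → c = 0011, weight = 2.
Tally weights:
  weight 0: 1 codewords.
  weight 2: 3 codewords.
Minimum distance d = smallest w > 0 with A_w > 0 = 2.
Sanity: Σ A_w = 4 = 2^2 = 4 ✓.


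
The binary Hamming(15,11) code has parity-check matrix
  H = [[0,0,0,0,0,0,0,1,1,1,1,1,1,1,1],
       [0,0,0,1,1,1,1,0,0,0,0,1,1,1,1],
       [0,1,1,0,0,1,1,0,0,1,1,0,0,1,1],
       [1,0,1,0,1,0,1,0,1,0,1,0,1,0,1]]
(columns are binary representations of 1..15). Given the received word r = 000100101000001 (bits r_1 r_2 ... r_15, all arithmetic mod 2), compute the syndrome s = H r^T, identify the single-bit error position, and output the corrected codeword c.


s = (0, 1, 0, 1)^T, error position = 5, corrected codeword c = 000110101000001

Compute s = H r^T mod 2 one row at a time:
  s_1 = 0 + 1 + 0 + 0 + 0 + 0 + 0 + 1 = 2 ≡ 0 (mod 2).
  s_2 = 1 + 0 + 0 + 1 + 0 + 0 + 0 + 1 = 3 ≡ 1 (mod 2).
  s_3 = 0 + 0 + 0 + 1 + 0 + 0 + 0 + 1 = 2 ≡ 0 (mod 2).
  s_4 = 0 + 0 + 0 + 1 + 1 + 0 + 0 + 1 = 3 ≡ 1 (mod 2).
s = (0, 1, 0, 1)^T — this equals column 5 of H (binary 0101), so error is at position 5.
Correct: flip bit 5 of r = 000100101000001 to get c = 000110101000001.


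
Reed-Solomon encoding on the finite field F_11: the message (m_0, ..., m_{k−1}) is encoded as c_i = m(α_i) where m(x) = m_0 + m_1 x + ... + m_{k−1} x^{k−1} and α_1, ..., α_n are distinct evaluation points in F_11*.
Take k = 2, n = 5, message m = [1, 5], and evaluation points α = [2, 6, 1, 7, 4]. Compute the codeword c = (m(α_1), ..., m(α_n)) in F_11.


c = [0, 9, 6, 3, 10]

Message polynomial: m(x) = 1 + 5·x (mod 11).
For each evaluation point α_i, compute m(α_i) mod 11:
  α_1 = 2: Horner steps 5 → 0, so m(2) = 0.
  α_2 = 6: Horner steps 5 → 9, so m(6) = 9.
  α_3 = 1: Horner steps 5 → 6, so m(1) = 6.
  α_4 = 7: Horner steps 5 → 3, so m(7) = 3.
  α_5 = 4: Horner steps 5 → 10, so m(4) = 10.
Codeword c = [0, 9, 6, 3, 10] ∈ F_11^5.


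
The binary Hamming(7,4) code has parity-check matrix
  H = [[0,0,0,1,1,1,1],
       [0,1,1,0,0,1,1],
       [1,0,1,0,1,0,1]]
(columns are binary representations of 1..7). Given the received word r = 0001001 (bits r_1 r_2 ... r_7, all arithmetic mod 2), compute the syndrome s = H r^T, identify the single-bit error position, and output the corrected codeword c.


s = (0, 1, 1)^T, error position = 3, corrected codeword c = 0011001

Compute s = H r^T mod 2 one row at a time:
  s_1 = 1 + 0 + 0 + 1 = 2 ≡ 0 (mod 2).
  s_2 = 0 + 0 + 0 + 1 = 1 ≡ 1 (mod 2).
  s_3 = 0 + 0 + 0 + 1 = 1 ≡ 1 (mod 2).
s = (0, 1, 1)^T — this equals column 3 of H (binary 011), so error is at position 3.
Correct: flip bit 3 of r = 0001001 to get c = 0011001.


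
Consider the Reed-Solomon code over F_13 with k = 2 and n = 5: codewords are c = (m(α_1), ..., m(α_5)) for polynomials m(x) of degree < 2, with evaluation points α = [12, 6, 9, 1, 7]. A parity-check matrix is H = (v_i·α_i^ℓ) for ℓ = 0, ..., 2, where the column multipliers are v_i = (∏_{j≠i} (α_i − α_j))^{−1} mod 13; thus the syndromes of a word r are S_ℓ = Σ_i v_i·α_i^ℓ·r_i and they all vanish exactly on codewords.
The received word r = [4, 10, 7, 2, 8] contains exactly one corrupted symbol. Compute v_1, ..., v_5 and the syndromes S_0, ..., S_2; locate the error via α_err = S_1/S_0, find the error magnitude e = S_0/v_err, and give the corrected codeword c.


S = (8, 4, 2), error at position 5, error magnitude e = 12, c = [4, 10, 7, 2, 9].

Step 1: column multipliers v_i = (∏_{j≠i}(α_i − α_j))^{−1} mod 13.
  i = 1 (α = 12): (12−6)(12−9)(12−1)(12−7) = 6·3·11·5 = 990 ≡ 2, so v_1 = 2^{−1} = 7 (mod 13).
  i = 2 (α = 6): (6−12)(6−9)(6−1)(6−7) = (−6)·(−3)·5·(−1) = −90 ≡ 1, so v_2 = 1^{−1} = 1 (mod 13).
  i = 3 (α = 9): (9−12)(9−6)(9−1)(9−7) = (−3)·3·8·2 = −144 ≡ 12, so v_3 = 12^{−1} = 12 (mod 13).
  i = 4 (α = 1): (1−12)(1−6)(1−9)(1−7) = (−11)·(−5)·(−8)·(−6) = 2640 ≡ 1, so v_4 = 1^{−1} = 1 (mod 13).
  i = 5 (α = 7): (7−12)(7−6)(7−9)(7−1) = (−5)·1·(−2)·6 = 60 ≡ 8, so v_5 = 8^{−1} = 5 (mod 13).
  v = [7, 1, 12, 1, 5].
Step 2: syndromes of r = [4, 10, 7, 2, 8] (all sums mod 13).
  S_0 = Σ v_i r_i = 7·4 + 1·10 + 12·7 + 1·2 + 5·8 = 164 ≡ 8.
  S_1 = Σ v_i α_i r_i = 7·12·4 + 1·6·10 + 12·9·7 + 1·1·2 + 5·7·8 = 1434 ≡ 4.
  α_i^2 mod 13 = [1, 10, 3, 1, 10].
  S_2 = Σ v_i α_i^2 r_i = 7·1·4 + 1·10·10 + 12·3·7 + 1·1·2 + 5·10·8 = 782 ≡ 2.
  S = (8, 4, 2) ≠ 0, so r is not a codeword (an error is present).
Step 3: locate the error. For a single error e at position i, S_ℓ = v_i·e·α_i^ℓ, so α_err = S_1/S_0.
  S_0^{−1} = 8^{−1} = 5 (mod 13), so α_err = 4·5 = 20 ≡ 7 = α_5. Error position i = 5.
  Consistency check: S_2/S_1 = 2·10 = 20 ≡ 7 = α_err ✓ (single-error assumption holds).
Step 4: error magnitude e = S_0/v_5 = S_0·∏_{j≠5}(α_5 − α_j) = 8·8 = 64 ≡ 12 (mod 13).
Step 5: correct position 5: c_5 = r_5 − e = 8 − 12 ≡ 9 (mod 13). Hence c = [4, 10, 7, 2, 9].
  Check: interpolating c through the α_i gives m(x) = 3 + 12·x (degree < 2) with m(α_i) = c_i for every i, so c is indeed a codeword.


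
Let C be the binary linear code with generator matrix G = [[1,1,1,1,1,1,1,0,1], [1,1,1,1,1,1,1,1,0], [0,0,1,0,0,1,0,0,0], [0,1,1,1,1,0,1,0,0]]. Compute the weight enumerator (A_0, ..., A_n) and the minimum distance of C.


Weight distribution: A_0 = 1, A_2 = 2, A_3 = 4, A_4 = 1, A_5 = 2, A_6 = 2, A_7 = 2, A_8 = 2. Minimum distance d = 2.

Enumerate all 2^4 = 16 messages m ∈ F_2^4.
For each, compute codeword c = mG in F_2^9, then tally its weight.
  m = 0000 → c = 000000000, weight = 0.
  m = 1000 → c = 111111101, weight = 8.
  m = 0100 → c = 111111110, weight = 8.
  m = 1100 → c = 000000011, weight = 2.
  m = 0010 → c = 001001000, weight = 2.
  m = 1010 → c = 110110101, weight = 6.
  m = 0110 → c = 110110110, weight = 6.
  m = 1110 → c = 001001011, weight = 4.
  m = 0001 → c = 011110100, weight = 5.
  m = 1001 → c = 100001001, weight = 3.
  m = 0101 → c = 100001010, weight = 3.
  m = 1101 → c = 011110111, weight = 7.
  m = 0011 → c = 010111100, weight = 5.
  m = 1011 → c = 101000001, weight = 3.
  m = 0111 → c = 101000010, weight = 3.
  m = 1111 → c = 010111111, weight = 7.
Tally weights:
  weight 0: 1 codewords.
  weight 2: 2 codewords.
  weight 3: 4 codewords.
  weight 4: 1 codewords.
  weight 5: 2 codewords.
  weight 6: 2 codewords.
  weight 7: 2 codewords.
  weight 8: 2 codewords.
Minimum distance d = smallest w > 0 with A_w > 0 = 2.
Sanity: Σ A_w = 16 = 2^4 = 16 ✓.


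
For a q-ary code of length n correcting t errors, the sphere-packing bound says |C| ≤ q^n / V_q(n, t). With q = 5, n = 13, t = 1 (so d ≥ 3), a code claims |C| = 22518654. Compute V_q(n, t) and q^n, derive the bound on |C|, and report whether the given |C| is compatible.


V_q(n, t) = 53, q^n = 1220703125, Hamming bound = 23032134, |C| = 22518654 ≤ bound (satisfied).

Step 1: Compute V_q(n, t) = Σ_{j=0}^1 C(n, j) (q−1)^j.
  j = 0: C(13,0)·(4)^0 = 1·1 = 1.
  j = 1: C(13,1)·(4)^1 = 13·4 = 52.
  V_q(n, t) = 1 + 52 = 53.
Step 2: q^n = 5^13 = 1220703125.
Step 3: Hamming bound ⌊q^n / V_q(n,t)⌋ = ⌊1220703125/53⌋ = 23032134.
Step 4: Compare |C| = 22518654 to 23032134: satisfied.
The claimed |C| lies below the Hamming bound.


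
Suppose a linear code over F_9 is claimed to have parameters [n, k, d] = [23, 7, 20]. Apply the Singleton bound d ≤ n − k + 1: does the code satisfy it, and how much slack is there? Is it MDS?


Singleton RHS = n − k + 1 = 17, slack = -3, bound violated (no such code; not MDS).

Singleton bound: d ≤ n − k + 1.
Here n = 23, k = 7, so n − k + 1 = 17.
Given d = 20, check d ≤ 17: NO.
Slack = (n − k + 1) − d = -3.
The slack is negative: d = 20 exceeds n − k + 1 = 17 by 3, so the Singleton bound is violated and no linear [23, 7, 20]_9 code can exist. In particular it is not MDS (MDS requires d = n − k + 1 exactly).
Description: the claimed parameters are [23, 7, 20]_9; such a code would be impossible (violates the Singleton bound).


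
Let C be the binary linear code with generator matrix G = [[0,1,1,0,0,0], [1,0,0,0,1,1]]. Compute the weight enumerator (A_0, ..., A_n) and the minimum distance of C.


Weight distribution: A_0 = 1, A_2 = 1, A_3 = 1, A_5 = 1. Minimum distance d = 2.

Enumerate all 2^2 = 4 messages m ∈ F_2^2.
For each, compute codeword c = mG in F_2^6, then tally its weight.
  m = 00 → c = 000000, weight = 0.
  m = 10 → c = 011000, weight = 2.
  m = 01 → c = 100011, weight = 3.
  m = 11 → c = 111011, weight = 5.
Tally weights:
  weight 0: 1 codewords.
  weight 2: 1 codewords.
  weight 3: 1 codewords.
  weight 5: 1 codewords.
Minimum distance d = smallest w > 0 with A_w > 0 = 2.
Sanity: Σ A_w = 4 = 2^2 = 4 ✓.


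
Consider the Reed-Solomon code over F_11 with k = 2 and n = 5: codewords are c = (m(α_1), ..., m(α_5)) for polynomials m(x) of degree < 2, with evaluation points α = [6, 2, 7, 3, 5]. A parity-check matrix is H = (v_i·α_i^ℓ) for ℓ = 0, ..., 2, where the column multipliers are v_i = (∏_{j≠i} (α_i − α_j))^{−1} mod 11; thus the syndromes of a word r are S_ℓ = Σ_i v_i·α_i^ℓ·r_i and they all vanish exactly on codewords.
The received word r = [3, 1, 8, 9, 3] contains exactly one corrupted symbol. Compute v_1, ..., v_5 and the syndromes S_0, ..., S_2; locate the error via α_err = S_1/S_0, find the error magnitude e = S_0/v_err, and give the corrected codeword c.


S = (8, 4, 2), error at position 1, error magnitude e = 3, c = [0, 1, 8, 9, 3].

Step 1: column multipliers v_i = (∏_{j≠i}(α_i − α_j))^{−1} mod 11.
  i = 1 (α = 6): (6−2)(6−7)(6−3)(6−5) = 4·(−1)·3·1 = −12 ≡ 10, so v_1 = 10^{−1} = 10 (mod 11).
  i = 2 (α = 2): (2−6)(2−7)(2−3)(2−5) = (−4)·(−5)·(−1)·(−3) = 60 ≡ 5, so v_2 = 5^{−1} = 9 (mod 11).
  i = 3 (α = 7): (7−6)(7−2)(7−3)(7−5) = 1·5·4·2 = 40 ≡ 7, so v_3 = 7^{−1} = 8 (mod 11).
  i = 4 (α = 3): (3−6)(3−2)(3−7)(3−5) = (−3)·1·(−4)·(−2) = −24 ≡ 9, so v_4 = 9^{−1} = 5 (mod 11).
  i = 5 (α = 5): (5−6)(5−2)(5−7)(5−3) = (−1)·3·(−2)·2 = 12 ≡ 1, so v_5 = 1^{−1} = 1 (mod 11).
  v = [10, 9, 8, 5, 1].
Step 2: syndromes of r = [3, 1, 8, 9, 3] (all sums mod 11).
  S_0 = Σ v_i r_i = 10·3 + 9·1 + 8·8 + 5·9 + 1·3 = 151 ≡ 8.
  S_1 = Σ v_i α_i r_i = 10·6·3 + 9·2·1 + 8·7·8 + 5·3·9 + 1·5·3 = 796 ≡ 4.
  α_i^2 mod 11 = [3, 4, 5, 9, 3].
  S_2 = Σ v_i α_i^2 r_i = 10·3·3 + 9·4·1 + 8·5·8 + 5·9·9 + 1·3·3 = 860 ≡ 2.
  S = (8, 4, 2) ≠ 0, so r is not a codeword (an error is present).
Step 3: locate the error. For a single error e at position i, S_ℓ = v_i·e·α_i^ℓ, so α_err = S_1/S_0.
  S_0^{−1} = 8^{−1} = 7 (mod 11), so α_err = 4·7 = 28 ≡ 6 = α_1. Error position i = 1.
  Consistency check: S_2/S_1 = 2·3 = 6 ≡ 6 = α_err ✓ (single-error assumption holds).
Step 4: error magnitude e = S_0/v_1 = S_0·∏_{j≠1}(α_1 − α_j) = 8·10 = 80 ≡ 3 (mod 11).
Step 5: correct position 1: c_1 = r_1 − e = 3 − 3 ≡ 0 (mod 11). Hence c = [0, 1, 8, 9, 3].
  Check: interpolating c through the α_i gives m(x) = 7 + 8·x (degree < 2) with m(α_i) = c_i for every i, so c is indeed a codeword.


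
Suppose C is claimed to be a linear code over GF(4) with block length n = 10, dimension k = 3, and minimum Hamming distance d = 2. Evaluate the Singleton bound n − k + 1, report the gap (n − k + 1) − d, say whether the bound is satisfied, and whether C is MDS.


Singleton RHS = n − k + 1 = 8, slack = 6, bound satisfied, not MDS.

Singleton bound: d ≤ n − k + 1.
Here n = 10, k = 3, so n − k + 1 = 8.
Given d = 2, check d ≤ 8: YES.
Slack = (n − k + 1) − d = 6.
The code is NOT MDS (slack = 6 > 0).
Description: the claimed parameters are [10, 3, 2]_4; such a code would be non-MDS.


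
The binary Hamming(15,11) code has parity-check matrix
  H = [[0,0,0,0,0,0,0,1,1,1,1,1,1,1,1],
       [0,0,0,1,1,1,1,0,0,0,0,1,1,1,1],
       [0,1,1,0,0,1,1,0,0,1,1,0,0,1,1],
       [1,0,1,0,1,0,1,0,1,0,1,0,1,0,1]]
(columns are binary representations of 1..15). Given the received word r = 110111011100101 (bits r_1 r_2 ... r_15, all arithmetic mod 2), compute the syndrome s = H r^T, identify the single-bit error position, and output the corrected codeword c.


s = (1, 1, 0, 1)^T, error position = 13, corrected codeword c = 110111011100001

Compute s = H r^T mod 2 one row at a time:
  s_1 = 1 + 1 + 1 + 0 + 0 + 1 + 0 + 1 = 5 ≡ 1 (mod 2).
  s_2 = 1 + 1 + 1 + 0 + 0 + 1 + 0 + 1 = 5 ≡ 1 (mod 2).
  s_3 = 1 + 0 + 1 + 0 + 1 + 0 + 0 + 1 = 4 ≡ 0 (mod 2).
  s_4 = 1 + 0 + 1 + 0 + 1 + 0 + 1 + 1 = 5 ≡ 1 (mod 2).
s = (1, 1, 0, 1)^T — this equals column 13 of H (binary 1101), so error is at position 13.
Correct: flip bit 13 of r = 110111011100101 to get c = 110111011100001.


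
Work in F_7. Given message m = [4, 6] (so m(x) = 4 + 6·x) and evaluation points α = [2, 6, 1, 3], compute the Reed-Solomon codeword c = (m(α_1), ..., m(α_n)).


c = [2, 5, 3, 1]

Message polynomial: m(x) = 4 + 6·x (mod 7).
For each evaluation point α_i, compute m(α_i) mod 7:
  α_1 = 2: Horner steps 6 → 2, so m(2) = 2.
  α_2 = 6: Horner steps 6 → 5, so m(6) = 5.
  α_3 = 1: Horner steps 6 → 3, so m(1) = 3.
  α_4 = 3: Horner steps 6 → 1, so m(3) = 1.
Codeword c = [2, 5, 3, 1] ∈ F_7^4.


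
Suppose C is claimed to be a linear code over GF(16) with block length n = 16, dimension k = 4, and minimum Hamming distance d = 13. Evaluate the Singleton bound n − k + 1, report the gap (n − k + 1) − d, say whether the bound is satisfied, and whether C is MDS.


Singleton RHS = n − k + 1 = 13, slack = 0, bound satisfied, MDS.

Singleton bound: d ≤ n − k + 1.
Here n = 16, k = 4, so n − k + 1 = 13.
Given d = 13, check d ≤ 13: YES.
Slack = (n − k + 1) − d = 0.
The code is MDS (slack = 0).
Description: the claimed parameters are [16, 4, 13]_16; such a code would be MDS (meets Singleton bound).


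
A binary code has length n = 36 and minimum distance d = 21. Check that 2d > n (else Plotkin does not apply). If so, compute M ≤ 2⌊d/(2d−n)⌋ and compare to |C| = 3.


Plotkin bound M ≤ 6; given |C| = 3 ≤ bound (satisfied).

Check applicability: 2d = 42, n = 36.
2d − n = 6 > 0, so Plotkin applies.
Compute d/(2d−n) = 21/6 ≈ 3.5000.
⌊d/(2d−n)⌋ = 3.
Plotkin bound: M ≤ 2·3 = 6.
Given |C| = 3, check: satisfied.
This |C| is below the Plotkin bound.


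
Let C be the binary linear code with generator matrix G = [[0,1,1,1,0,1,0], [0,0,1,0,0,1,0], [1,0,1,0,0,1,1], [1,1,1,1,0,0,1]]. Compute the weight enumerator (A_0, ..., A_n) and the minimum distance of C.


Weight distribution: A_0 = 1, A_1 = 2, A_2 = 3, A_3 = 4, A_4 = 3, A_5 = 2, A_6 = 1. Minimum distance d = 1.

Enumerate all 2^4 = 16 messages m ∈ F_2^4.
For each, compute codeword c = mG in F_2^7, then tally its weight.
  m = 0000 → c = 0000000, weight = 0.
  m = 1000 → c = 0111010, weight = 4.
  m = 0100 → c = 0010010, weight = 2.
  m = 1100 → c = 0101000, weight = 2.
  m = 0010 → c = 1010011, weight = 4.
  m = 1010 → c = 1101001, weight = 4.
  m = 0110 → c = 1000001, weight = 2.
  m = 1110 → c = 1111011, weight = 6.
  m = 0001 → c = 1111001, weight = 5.
  m = 1001 → c = 1000011, weight = 3.
  m = 0101 → c = 1101011, weight = 5.
  m = 1101 → c = 1010001, weight = 3.
  m = 0011 → c = 0101010, weight = 3.
  m = 1011 → c = 0010000, weight = 1.
  m = 0111 → c = 0111000, weight = 3.
  m = 1111 → c = 0000010, weight = 1.
Tally weights:
  weight 0: 1 codewords.
  weight 1: 2 codewords.
  weight 2: 3 codewords.
  weight 3: 4 codewords.
  weight 4: 3 codewords.
  weight 5: 2 codewords.
  weight 6: 1 codewords.
Minimum distance d = smallest w > 0 with A_w > 0 = 1.
Sanity: Σ A_w = 16 = 2^4 = 16 ✓.


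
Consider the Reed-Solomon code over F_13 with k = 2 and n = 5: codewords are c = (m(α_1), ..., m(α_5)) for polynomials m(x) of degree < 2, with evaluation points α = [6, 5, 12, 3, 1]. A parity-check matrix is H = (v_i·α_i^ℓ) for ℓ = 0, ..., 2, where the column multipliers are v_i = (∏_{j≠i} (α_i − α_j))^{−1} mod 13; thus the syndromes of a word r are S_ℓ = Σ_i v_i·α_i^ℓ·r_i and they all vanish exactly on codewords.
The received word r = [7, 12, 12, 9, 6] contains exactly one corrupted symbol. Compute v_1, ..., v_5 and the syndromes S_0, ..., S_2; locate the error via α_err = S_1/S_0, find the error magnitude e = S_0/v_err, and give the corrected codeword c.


S = (2, 11, 2), error at position 3, error magnitude e = 9, c = [7, 12, 3, 9, 6].

Step 1: column multipliers v_i = (∏_{j≠i}(α_i − α_j))^{−1} mod 13.
  i = 1 (α = 6): (6−5)(6−12)(6−3)(6−1) = 1·(−6)·3·5 = −90 ≡ 1, so v_1 = 1^{−1} = 1 (mod 13).
  i = 2 (α = 5): (5−6)(5−12)(5−3)(5−1) = (−1)·(−7)·2·4 = 56 ≡ 4, so v_2 = 4^{−1} = 10 (mod 13).
  i = 3 (α = 12): (12−6)(12−5)(12−3)(12−1) = 6·7·9·11 = 4158 ≡ 11, so v_3 = 11^{−1} = 6 (mod 13).
  i = 4 (α = 3): (3−6)(3−5)(3−12)(3−1) = (−3)·(−2)·(−9)·2 = −108 ≡ 9, so v_4 = 9^{−1} = 3 (mod 13).
  i = 5 (α = 1): (1−6)(1−5)(1−12)(1−3) = (−5)·(−4)·(−11)·(−2) = 440 ≡ 11, so v_5 = 11^{−1} = 6 (mod 13).
  v = [1, 10, 6, 3, 6].
Step 2: syndromes of r = [7, 12, 12, 9, 6] (all sums mod 13).
  S_0 = Σ v_i r_i = 1·7 + 10·12 + 6·12 + 3·9 + 6·6 = 262 ≡ 2.
  S_1 = Σ v_i α_i r_i = 1·6·7 + 10·5·12 + 6·12·12 + 3·3·9 + 6·1·6 = 1623 ≡ 11.
  α_i^2 mod 13 = [10, 12, 1, 9, 1].
  S_2 = Σ v_i α_i^2 r_i = 1·10·7 + 10·12·12 + 6·1·12 + 3·9·9 + 6·1·6 = 1861 ≡ 2.
  S = (2, 11, 2) ≠ 0, so r is not a codeword (an error is present).
Step 3: locate the error. For a single error e at position i, S_ℓ = v_i·e·α_i^ℓ, so α_err = S_1/S_0.
  S_0^{−1} = 2^{−1} = 7 (mod 13), so α_err = 11·7 = 77 ≡ 12 = α_3. Error position i = 3.
  Consistency check: S_2/S_1 = 2·6 = 12 ≡ 12 = α_err ✓ (single-error assumption holds).
Step 4: error magnitude e = S_0/v_3 = S_0·∏_{j≠3}(α_3 − α_j) = 2·11 = 22 ≡ 9 (mod 13).
Step 5: correct position 3: c_3 = r_3 − e = 12 − 9 ≡ 3 (mod 13). Hence c = [7, 12, 3, 9, 6].
  Check: interpolating c through the α_i gives m(x) = 11 + 8·x (degree < 2) with m(α_i) = c_i for every i, so c is indeed a codeword.


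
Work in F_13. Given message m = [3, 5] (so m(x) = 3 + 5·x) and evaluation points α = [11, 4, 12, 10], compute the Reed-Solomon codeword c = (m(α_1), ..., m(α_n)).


c = [6, 10, 11, 1]

Message polynomial: m(x) = 3 + 5·x (mod 13).
For each evaluation point α_i, compute m(α_i) mod 13:
  α_1 = 11: Horner steps 5 → 6, so m(11) = 6.
  α_2 = 4: Horner steps 5 → 10, so m(4) = 10.
  α_3 = 12: Horner steps 5 → 11, so m(12) = 11.
  α_4 = 10: Horner steps 5 → 1, so m(10) = 1.
Codeword c = [6, 10, 11, 1] ∈ F_13^4.


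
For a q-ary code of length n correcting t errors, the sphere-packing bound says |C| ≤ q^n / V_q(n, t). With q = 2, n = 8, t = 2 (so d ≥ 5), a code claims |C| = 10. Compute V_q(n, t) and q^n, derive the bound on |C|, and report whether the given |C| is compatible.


V_q(n, t) = 37, q^n = 256, Hamming bound = 6, |C| = 10 > bound (violated).

Step 1: Compute V_q(n, t) = Σ_{j=0}^2 C(n, j) (q−1)^j.
  j = 0: C(8,0)·(1)^0 = 1·1 = 1.
  j = 1: C(8,1)·(1)^1 = 8·1 = 8.
  j = 2: C(8,2)·(1)^2 = 28·1 = 28.
  V_q(n, t) = 1 + 8 + 28 = 37.
Step 2: q^n = 2^8 = 256.
Step 3: Hamming bound ⌊q^n / V_q(n,t)⌋ = ⌊256/37⌋ = 6.
Step 4: Compare |C| = 10 to 6: violated.
The claimed |C| lies above the Hamming bound, so no 2-ary code of length 8 with d ≥ 5 can have 10 codewords.


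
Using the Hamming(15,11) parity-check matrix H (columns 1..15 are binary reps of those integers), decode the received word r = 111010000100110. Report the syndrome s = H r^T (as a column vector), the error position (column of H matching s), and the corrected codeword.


s = (1, 1, 0, 0)^T, error position = 12, corrected codeword c = 111010000101110

Compute s = H r^T mod 2 one row at a time:
  s_1 = 0 + 0 + 1 + 0 + 0 + 1 + 1 + 0 = 3 ≡ 1 (mod 2).
  s_2 = 0 + 1 + 0 + 0 + 0 + 1 + 1 + 0 = 3 ≡ 1 (mod 2).
  s_3 = 1 + 1 + 0 + 0 + 1 + 0 + 1 + 0 = 4 ≡ 0 (mod 2).
  s_4 = 1 + 1 + 1 + 0 + 0 + 0 + 1 + 0 = 4 ≡ 0 (mod 2).
s = (1, 1, 0, 0)^T — this equals column 12 of H (binary 1100), so error is at position 12.
Correct: flip bit 12 of r = 111010000100110 to get c = 111010000101110.


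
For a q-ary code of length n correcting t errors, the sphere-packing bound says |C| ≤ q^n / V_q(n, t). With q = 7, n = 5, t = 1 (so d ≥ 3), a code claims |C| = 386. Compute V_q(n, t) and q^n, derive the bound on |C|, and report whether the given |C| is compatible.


V_q(n, t) = 31, q^n = 16807, Hamming bound = 542, |C| = 386 ≤ bound (satisfied).

Step 1: Compute V_q(n, t) = Σ_{j=0}^1 C(n, j) (q−1)^j.
  j = 0: C(5,0)·(6)^0 = 1·1 = 1.
  j = 1: C(5,1)·(6)^1 = 5·6 = 30.
  V_q(n, t) = 1 + 30 = 31.
Step 2: q^n = 7^5 = 16807.
Step 3: Hamming bound ⌊q^n / V_q(n,t)⌋ = ⌊16807/31⌋ = 542.
Step 4: Compare |C| = 386 to 542: satisfied.
The claimed |C| lies below the Hamming bound.


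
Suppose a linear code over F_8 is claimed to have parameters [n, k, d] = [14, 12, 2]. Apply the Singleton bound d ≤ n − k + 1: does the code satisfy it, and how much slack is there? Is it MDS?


Singleton RHS = n − k + 1 = 3, slack = 1, bound satisfied, not MDS.

Singleton bound: d ≤ n − k + 1.
Here n = 14, k = 12, so n − k + 1 = 3.
Given d = 2, check d ≤ 3: YES.
Slack = (n − k + 1) − d = 1.
The code is NOT MDS (slack = 1 > 0).
Description: the claimed parameters are [14, 12, 2]_8; such a code would be non-MDS.


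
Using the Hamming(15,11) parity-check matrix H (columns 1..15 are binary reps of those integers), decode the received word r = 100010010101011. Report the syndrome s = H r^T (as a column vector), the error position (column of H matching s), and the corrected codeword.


s = (1, 0, 1, 1)^T, error position = 11, corrected codeword c = 100010010111011

Compute s = H r^T mod 2 one row at a time:
  s_1 = 1 + 0 + 1 + 0 + 1 + 0 + 1 + 1 = 5 ≡ 1 (mod 2).
  s_2 = 0 + 1 + 0 + 0 + 1 + 0 + 1 + 1 = 4 ≡ 0 (mod 2).
  s_3 = 0 + 0 + 0 + 0 + 1 + 0 + 1 + 1 = 3 ≡ 1 (mod 2).
  s_4 = 1 + 0 + 1 + 0 + 0 + 0 + 0 + 1 = 3 ≡ 1 (mod 2).
s = (1, 0, 1, 1)^T — this equals column 11 of H (binary 1011), so error is at position 11.
Correct: flip bit 11 of r = 100010010101011 to get c = 100010010111011.


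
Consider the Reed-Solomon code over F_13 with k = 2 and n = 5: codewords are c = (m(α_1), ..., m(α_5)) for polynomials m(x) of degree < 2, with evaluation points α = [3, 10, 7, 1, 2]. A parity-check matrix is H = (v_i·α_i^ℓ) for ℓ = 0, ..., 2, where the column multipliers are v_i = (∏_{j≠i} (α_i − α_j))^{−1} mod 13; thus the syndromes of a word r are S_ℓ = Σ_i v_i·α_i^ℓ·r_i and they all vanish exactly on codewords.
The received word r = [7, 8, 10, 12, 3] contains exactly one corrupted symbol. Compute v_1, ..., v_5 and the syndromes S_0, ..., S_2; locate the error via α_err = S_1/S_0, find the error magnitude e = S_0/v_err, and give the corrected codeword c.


S = (3, 4, 1), error at position 2, error magnitude e = 12, c = [7, 9, 10, 12, 3].

Step 1: column multipliers v_i = (∏_{j≠i}(α_i − α_j))^{−1} mod 13.
  i = 1 (α = 3): (3−10)(3−7)(3−1)(3−2) = (−7)·(−4)·2·1 = 56 ≡ 4, so v_1 = 4^{−1} = 10 (mod 13).
  i = 2 (α = 10): (10−3)(10−7)(10−1)(10−2) = 7·3·9·8 = 1512 ≡ 4, so v_2 = 4^{−1} = 10 (mod 13).
  i = 3 (α = 7): (7−3)(7−10)(7−1)(7−2) = 4·(−3)·6·5 = −360 ≡ 4, so v_3 = 4^{−1} = 10 (mod 13).
  i = 4 (α = 1): (1−3)(1−10)(1−7)(1−2) = (−2)·(−9)·(−6)·(−1) = 108 ≡ 4, so v_4 = 4^{−1} = 10 (mod 13).
  i = 5 (α = 2): (2−3)(2−10)(2−7)(2−1) = (−1)·(−8)·(−5)·1 = −40 ≡ 12, so v_5 = 12^{−1} = 12 (mod 13).
  v = [10, 10, 10, 10, 12].
Step 2: syndromes of r = [7, 8, 10, 12, 3] (all sums mod 13).
  S_0 = Σ v_i r_i = 10·7 + 10·8 + 10·10 + 10·12 + 12·3 = 406 ≡ 3.
  S_1 = Σ v_i α_i r_i = 10·3·7 + 10·10·8 + 10·7·10 + 10·1·12 + 12·2·3 = 1902 ≡ 4.
  α_i^2 mod 13 = [9, 9, 10, 1, 4].
  S_2 = Σ v_i α_i^2 r_i = 10·9·7 + 10·9·8 + 10·10·10 + 10·1·12 + 12·4·3 = 2614 ≡ 1.
  S = (3, 4, 1) ≠ 0, so r is not a codeword (an error is present).
Step 3: locate the error. For a single error e at position i, S_ℓ = v_i·e·α_i^ℓ, so α_err = S_1/S_0.
  S_0^{−1} = 3^{−1} = 9 (mod 13), so α_err = 4·9 = 36 ≡ 10 = α_2. Error position i = 2.
  Consistency check: S_2/S_1 = 1·10 = 10 ≡ 10 = α_err ✓ (single-error assumption holds).
Step 4: error magnitude e = S_0/v_2 = S_0·∏_{j≠2}(α_2 − α_j) = 3·4 = 12 ≡ 12 (mod 13).
Step 5: correct position 2: c_2 = r_2 − e = 8 − 12 ≡ 9 (mod 13). Hence c = [7, 9, 10, 12, 3].
  Check: interpolating c through the α_i gives m(x) = 8 + 4·x (degree < 2) with m(α_i) = c_i for every i, so c is indeed a codeword.
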